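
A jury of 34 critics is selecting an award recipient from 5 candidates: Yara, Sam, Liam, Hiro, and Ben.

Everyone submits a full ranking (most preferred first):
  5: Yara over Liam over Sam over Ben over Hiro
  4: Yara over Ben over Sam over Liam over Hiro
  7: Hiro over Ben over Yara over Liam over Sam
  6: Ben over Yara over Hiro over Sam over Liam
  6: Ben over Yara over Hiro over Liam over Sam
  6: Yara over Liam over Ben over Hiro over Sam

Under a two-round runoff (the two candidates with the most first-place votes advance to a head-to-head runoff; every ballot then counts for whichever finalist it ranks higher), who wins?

Round 1 first-place votes: Yara 15, Sam 0, Liam 0, Hiro 7, Ben 12. Yara and Ben advance.
Runoff: Yara is ranked above Ben on 15 ballots, Ben above Yara on 19.

Ben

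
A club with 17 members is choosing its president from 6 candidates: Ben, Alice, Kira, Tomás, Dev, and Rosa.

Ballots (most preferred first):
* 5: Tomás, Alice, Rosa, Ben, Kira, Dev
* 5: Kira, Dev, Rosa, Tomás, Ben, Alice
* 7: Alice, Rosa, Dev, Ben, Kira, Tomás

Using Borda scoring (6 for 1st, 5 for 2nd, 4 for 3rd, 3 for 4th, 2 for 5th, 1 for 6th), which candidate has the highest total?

Rosa

Ben: 5×3 + 5×2 + 7×3 = 46
Alice: 5×5 + 5×1 + 7×6 = 72
Kira: 5×2 + 5×6 + 7×2 = 54
Tomás: 5×6 + 5×3 + 7×1 = 52
Dev: 5×1 + 5×5 + 7×4 = 58
Rosa: 5×4 + 5×4 + 7×5 = 75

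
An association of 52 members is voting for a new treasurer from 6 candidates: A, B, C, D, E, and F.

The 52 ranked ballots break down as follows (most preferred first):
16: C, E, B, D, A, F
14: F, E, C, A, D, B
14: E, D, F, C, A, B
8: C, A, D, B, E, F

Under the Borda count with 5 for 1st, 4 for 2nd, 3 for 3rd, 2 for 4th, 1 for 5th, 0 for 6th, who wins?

E

A: 16×1 + 14×2 + 14×1 + 8×4 = 90
B: 16×3 + 14×0 + 14×0 + 8×2 = 64
C: 16×5 + 14×3 + 14×2 + 8×5 = 190
D: 16×2 + 14×1 + 14×4 + 8×3 = 126
E: 16×4 + 14×4 + 14×5 + 8×1 = 198
F: 16×0 + 14×5 + 14×3 + 8×0 = 112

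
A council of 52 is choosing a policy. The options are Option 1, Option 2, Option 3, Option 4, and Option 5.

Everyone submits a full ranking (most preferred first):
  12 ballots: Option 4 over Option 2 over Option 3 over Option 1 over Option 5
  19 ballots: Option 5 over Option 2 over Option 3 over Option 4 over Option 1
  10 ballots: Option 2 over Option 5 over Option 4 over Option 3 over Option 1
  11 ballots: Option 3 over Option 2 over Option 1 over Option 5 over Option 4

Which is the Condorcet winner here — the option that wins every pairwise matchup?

Option 2

Option 2 vs Option 1: 52–0
Option 2 vs Option 3: 41–11
Option 2 vs Option 4: 40–12
Option 2 vs Option 5: 33–19
Option 2 beats every other option.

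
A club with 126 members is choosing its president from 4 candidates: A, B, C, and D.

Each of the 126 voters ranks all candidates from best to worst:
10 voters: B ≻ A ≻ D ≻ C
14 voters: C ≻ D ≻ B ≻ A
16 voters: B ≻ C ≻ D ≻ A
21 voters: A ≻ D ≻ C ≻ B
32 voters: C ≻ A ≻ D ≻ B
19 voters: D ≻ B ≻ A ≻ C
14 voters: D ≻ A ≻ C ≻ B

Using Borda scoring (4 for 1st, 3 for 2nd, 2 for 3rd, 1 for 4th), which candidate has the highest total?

D

A: 10×3 + 14×1 + 16×1 + 21×4 + 32×3 + 19×2 + 14×3 = 320
B: 10×4 + 14×2 + 16×4 + 21×1 + 32×1 + 19×3 + 14×1 = 256
C: 10×1 + 14×4 + 16×3 + 21×2 + 32×4 + 19×1 + 14×2 = 331
D: 10×2 + 14×3 + 16×2 + 21×3 + 32×2 + 19×4 + 14×4 = 353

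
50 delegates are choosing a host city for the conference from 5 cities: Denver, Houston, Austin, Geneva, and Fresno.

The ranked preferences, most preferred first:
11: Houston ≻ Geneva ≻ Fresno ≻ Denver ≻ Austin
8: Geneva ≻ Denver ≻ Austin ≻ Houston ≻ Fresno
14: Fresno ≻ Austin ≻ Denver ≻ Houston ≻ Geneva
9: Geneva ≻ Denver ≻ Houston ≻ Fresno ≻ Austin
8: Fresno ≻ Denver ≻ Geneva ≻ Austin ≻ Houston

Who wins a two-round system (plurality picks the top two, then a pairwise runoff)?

Geneva

Round 1 first-place votes: Denver 0, Houston 11, Austin 0, Geneva 17, Fresno 22. Fresno and Geneva advance.
Runoff: Fresno is ranked above Geneva on 22 ballots, Geneva above Fresno on 28.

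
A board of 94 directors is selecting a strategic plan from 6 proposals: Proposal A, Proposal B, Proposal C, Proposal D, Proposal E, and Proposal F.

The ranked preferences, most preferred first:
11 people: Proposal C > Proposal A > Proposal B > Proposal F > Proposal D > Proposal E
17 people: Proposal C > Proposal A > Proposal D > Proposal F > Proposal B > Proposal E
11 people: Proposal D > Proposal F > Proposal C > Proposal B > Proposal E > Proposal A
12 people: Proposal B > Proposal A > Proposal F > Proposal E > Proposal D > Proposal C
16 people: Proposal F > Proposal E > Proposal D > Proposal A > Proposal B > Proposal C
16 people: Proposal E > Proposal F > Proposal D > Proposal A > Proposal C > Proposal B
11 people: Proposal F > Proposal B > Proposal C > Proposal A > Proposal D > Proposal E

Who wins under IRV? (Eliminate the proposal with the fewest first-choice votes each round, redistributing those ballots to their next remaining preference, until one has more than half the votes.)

Proposal F

Round 1: Proposal A 0, Proposal B 12, Proposal C 28, Proposal D 11, Proposal E 16, Proposal F 27. Proposal A eliminated.
Round 2: Proposal B 12, Proposal C 28, Proposal D 11, Proposal E 16, Proposal F 27. Proposal D eliminated.
Round 3: Proposal B 12, Proposal C 28, Proposal E 16, Proposal F 38. Proposal B eliminated.
Round 4: Proposal C 28, Proposal E 16, Proposal F 50. Proposal F has a majority (≥48).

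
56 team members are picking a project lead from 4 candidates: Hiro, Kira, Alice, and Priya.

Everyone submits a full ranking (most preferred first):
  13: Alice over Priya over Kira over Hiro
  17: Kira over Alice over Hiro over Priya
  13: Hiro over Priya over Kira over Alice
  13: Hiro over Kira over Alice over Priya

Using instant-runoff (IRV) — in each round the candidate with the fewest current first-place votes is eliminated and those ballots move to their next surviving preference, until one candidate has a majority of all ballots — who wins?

Kira

Round 1: Hiro 26, Kira 17, Alice 13, Priya 0. Priya eliminated.
Round 2: Hiro 26, Kira 17, Alice 13. Alice eliminated.
Round 3: Hiro 26, Kira 30. Kira has a majority (≥29).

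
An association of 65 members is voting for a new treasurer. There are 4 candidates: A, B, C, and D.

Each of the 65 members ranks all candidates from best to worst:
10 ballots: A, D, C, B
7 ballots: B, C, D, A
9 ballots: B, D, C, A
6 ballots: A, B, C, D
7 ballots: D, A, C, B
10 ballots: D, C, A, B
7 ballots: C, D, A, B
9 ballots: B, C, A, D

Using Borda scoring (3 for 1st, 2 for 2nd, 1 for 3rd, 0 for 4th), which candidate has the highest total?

D

A: 10×3 + 7×0 + 9×0 + 6×3 + 7×2 + 10×1 + 7×1 + 9×1 = 88
B: 10×0 + 7×3 + 9×3 + 6×2 + 7×0 + 10×0 + 7×0 + 9×3 = 87
C: 10×1 + 7×2 + 9×1 + 6×1 + 7×1 + 10×2 + 7×3 + 9×2 = 105
D: 10×2 + 7×1 + 9×2 + 6×0 + 7×3 + 10×3 + 7×2 + 9×0 = 110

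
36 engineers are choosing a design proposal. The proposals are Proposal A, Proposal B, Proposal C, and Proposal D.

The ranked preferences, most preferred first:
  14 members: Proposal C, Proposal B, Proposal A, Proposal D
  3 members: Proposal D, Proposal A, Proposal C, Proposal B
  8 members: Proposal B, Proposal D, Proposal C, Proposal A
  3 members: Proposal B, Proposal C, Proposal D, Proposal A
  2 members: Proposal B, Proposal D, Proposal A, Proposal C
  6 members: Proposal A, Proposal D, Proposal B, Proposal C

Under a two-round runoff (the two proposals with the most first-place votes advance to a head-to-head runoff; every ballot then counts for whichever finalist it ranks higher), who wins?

Proposal B

Round 1 first-place votes: Proposal A 6, Proposal B 13, Proposal C 14, Proposal D 3. Proposal C and Proposal B advance.
Runoff: Proposal C is ranked above Proposal B on 17 ballots, Proposal B above Proposal C on 19.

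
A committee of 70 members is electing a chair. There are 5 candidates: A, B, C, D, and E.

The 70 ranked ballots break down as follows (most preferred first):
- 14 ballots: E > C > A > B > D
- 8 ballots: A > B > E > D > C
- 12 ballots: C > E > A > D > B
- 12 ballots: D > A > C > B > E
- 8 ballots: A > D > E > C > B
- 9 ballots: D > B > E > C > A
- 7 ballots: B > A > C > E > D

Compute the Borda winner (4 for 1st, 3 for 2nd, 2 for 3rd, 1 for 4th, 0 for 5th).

A: 14×2 + 8×4 + 12×2 + 12×3 + 8×4 + 9×0 + 7×3 = 173
B: 14×1 + 8×3 + 12×0 + 12×1 + 8×0 + 9×3 + 7×4 = 105
C: 14×3 + 8×0 + 12×4 + 12×2 + 8×1 + 9×1 + 7×2 = 145
D: 14×0 + 8×1 + 12×1 + 12×4 + 8×3 + 9×4 + 7×0 = 128
E: 14×4 + 8×2 + 12×3 + 12×0 + 8×2 + 9×2 + 7×1 = 149

A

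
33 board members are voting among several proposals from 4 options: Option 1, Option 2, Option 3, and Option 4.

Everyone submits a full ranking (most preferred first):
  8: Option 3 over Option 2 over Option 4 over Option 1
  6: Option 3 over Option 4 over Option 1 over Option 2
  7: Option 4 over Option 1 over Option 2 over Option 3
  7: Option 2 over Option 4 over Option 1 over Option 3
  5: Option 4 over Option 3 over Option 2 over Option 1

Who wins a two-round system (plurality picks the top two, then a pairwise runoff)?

Option 4

Round 1 first-place votes: Option 1 0, Option 2 7, Option 3 14, Option 4 12. Option 3 and Option 4 advance.
Runoff: Option 3 is ranked above Option 4 on 14 ballots, Option 4 above Option 3 on 19.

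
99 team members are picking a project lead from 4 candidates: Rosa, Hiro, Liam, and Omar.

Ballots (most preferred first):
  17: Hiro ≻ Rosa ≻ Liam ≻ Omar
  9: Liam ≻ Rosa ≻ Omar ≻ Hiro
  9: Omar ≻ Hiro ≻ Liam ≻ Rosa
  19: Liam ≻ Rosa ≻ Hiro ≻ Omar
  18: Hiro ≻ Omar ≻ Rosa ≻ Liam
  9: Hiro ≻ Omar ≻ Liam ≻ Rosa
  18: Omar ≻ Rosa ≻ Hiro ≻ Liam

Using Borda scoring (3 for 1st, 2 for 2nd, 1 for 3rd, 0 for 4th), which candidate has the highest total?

Rosa: 17×2 + 9×2 + 9×0 + 19×2 + 18×1 + 9×0 + 18×2 = 144
Hiro: 17×3 + 9×0 + 9×2 + 19×1 + 18×3 + 9×3 + 18×1 = 187
Liam: 17×1 + 9×3 + 9×1 + 19×3 + 18×0 + 9×1 + 18×0 = 119
Omar: 17×0 + 9×1 + 9×3 + 19×0 + 18×2 + 9×2 + 18×3 = 144

Hiro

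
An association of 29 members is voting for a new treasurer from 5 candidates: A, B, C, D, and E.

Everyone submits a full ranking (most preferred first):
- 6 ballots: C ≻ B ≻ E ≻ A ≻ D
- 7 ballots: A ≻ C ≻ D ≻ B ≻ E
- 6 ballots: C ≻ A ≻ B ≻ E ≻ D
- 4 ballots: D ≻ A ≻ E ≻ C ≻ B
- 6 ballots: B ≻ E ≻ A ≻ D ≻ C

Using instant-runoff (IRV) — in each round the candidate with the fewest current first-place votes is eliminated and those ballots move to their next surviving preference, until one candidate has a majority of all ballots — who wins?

A

Round 1: A 7, B 6, C 12, D 4, E 0. E eliminated.
Round 2: A 7, B 6, C 12, D 4. D eliminated.
Round 3: A 11, B 6, C 12. B eliminated.
Round 4: A 17, C 12. A has a majority (≥15).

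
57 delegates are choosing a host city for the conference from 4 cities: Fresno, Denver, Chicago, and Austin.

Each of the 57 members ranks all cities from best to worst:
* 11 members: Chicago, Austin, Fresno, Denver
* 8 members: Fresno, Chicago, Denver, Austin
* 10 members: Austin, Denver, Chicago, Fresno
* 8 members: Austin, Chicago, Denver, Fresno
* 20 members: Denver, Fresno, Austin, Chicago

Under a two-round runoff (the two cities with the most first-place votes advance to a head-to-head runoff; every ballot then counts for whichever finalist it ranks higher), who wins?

Round 1 first-place votes: Fresno 8, Denver 20, Chicago 11, Austin 18. Denver and Austin advance.
Runoff: Denver is ranked above Austin on 28 ballots, Austin above Denver on 29.

Austin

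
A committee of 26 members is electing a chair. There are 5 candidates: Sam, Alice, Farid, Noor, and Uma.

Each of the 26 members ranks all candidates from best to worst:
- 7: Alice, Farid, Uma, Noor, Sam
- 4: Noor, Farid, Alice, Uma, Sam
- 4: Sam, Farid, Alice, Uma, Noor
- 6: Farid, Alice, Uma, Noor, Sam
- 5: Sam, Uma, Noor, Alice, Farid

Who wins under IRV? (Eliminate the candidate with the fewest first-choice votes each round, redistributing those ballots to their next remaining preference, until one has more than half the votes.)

Round 1: Sam 9, Alice 7, Farid 6, Noor 4, Uma 0. Uma eliminated.
Round 2: Sam 9, Alice 7, Farid 6, Noor 4. Noor eliminated.
Round 3: Sam 9, Alice 7, Farid 10. Alice eliminated.
Round 4: Sam 9, Farid 17. Farid has a majority (≥14).

Farid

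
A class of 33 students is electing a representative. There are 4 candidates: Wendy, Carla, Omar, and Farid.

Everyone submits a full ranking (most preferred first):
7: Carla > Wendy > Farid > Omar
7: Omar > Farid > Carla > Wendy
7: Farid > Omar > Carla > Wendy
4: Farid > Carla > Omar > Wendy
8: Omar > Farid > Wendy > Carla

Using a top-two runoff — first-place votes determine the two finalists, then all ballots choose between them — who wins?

Farid

Round 1 first-place votes: Wendy 0, Carla 7, Omar 15, Farid 11. Omar and Farid advance.
Runoff: Omar is ranked above Farid on 15 ballots, Farid above Omar on 18.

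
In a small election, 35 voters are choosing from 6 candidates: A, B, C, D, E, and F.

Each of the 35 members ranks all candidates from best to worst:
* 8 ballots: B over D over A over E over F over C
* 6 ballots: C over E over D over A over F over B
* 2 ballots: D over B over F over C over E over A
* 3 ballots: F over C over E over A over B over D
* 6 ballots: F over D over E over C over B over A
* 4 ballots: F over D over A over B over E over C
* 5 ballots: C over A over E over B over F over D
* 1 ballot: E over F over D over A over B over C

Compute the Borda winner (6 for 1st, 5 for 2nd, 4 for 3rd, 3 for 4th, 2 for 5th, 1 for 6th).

A: 8×4 + 6×3 + 2×1 + 3×3 + 6×1 + 4×4 + 5×5 + 1×3 = 111
B: 8×6 + 6×1 + 2×5 + 3×2 + 6×2 + 4×3 + 5×3 + 1×2 = 111
C: 8×1 + 6×6 + 2×3 + 3×5 + 6×3 + 4×1 + 5×6 + 1×1 = 118
D: 8×5 + 6×4 + 2×6 + 3×1 + 6×5 + 4×5 + 5×1 + 1×4 = 138
E: 8×3 + 6×5 + 2×2 + 3×4 + 6×4 + 4×2 + 5×4 + 1×6 = 128
F: 8×2 + 6×2 + 2×4 + 3×6 + 6×6 + 4×6 + 5×2 + 1×5 = 129

D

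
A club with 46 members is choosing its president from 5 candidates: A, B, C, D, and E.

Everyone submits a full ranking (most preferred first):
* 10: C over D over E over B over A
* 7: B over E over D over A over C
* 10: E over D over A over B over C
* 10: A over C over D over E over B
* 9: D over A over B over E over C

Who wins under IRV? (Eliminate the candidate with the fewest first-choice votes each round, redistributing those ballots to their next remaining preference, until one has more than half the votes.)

Round 1: A 10, B 7, C 10, D 9, E 10. B eliminated.
Round 2: A 10, C 10, D 9, E 17. D eliminated.
Round 3: A 19, C 10, E 17. C eliminated.
Round 4: A 19, E 27. E has a majority (≥24).

E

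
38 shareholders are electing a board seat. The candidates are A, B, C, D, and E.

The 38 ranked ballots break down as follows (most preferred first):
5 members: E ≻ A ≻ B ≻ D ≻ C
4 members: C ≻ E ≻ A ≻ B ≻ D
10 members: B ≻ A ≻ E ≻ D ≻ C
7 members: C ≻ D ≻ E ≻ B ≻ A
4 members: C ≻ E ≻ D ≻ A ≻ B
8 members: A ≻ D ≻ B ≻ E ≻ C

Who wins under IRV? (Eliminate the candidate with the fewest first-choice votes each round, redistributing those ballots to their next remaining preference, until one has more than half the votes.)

Round 1: A 8, B 10, C 15, D 0, E 5. D eliminated.
Round 2: A 8, B 10, C 15, E 5. E eliminated.
Round 3: A 13, B 10, C 15. B eliminated.
Round 4: A 23, C 15. A has a majority (≥20).

A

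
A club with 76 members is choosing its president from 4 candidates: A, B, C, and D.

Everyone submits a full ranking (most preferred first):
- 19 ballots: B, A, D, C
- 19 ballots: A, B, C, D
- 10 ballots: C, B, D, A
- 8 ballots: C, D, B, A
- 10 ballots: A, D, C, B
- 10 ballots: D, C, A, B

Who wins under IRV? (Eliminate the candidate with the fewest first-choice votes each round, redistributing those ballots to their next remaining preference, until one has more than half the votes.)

Round 1: A 29, B 19, C 18, D 10. D eliminated.
Round 2: A 29, B 19, C 28. B eliminated.
Round 3: A 48, C 28. A has a majority (≥39).

A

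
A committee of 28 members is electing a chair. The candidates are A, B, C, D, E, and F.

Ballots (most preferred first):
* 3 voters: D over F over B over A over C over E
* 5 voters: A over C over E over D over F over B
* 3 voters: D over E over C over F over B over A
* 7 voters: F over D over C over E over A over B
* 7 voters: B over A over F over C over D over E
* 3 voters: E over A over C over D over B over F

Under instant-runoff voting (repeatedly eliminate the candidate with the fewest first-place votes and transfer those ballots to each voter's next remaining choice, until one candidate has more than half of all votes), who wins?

A

Round 1: A 5, B 7, C 0, D 6, E 3, F 7. C eliminated.
Round 2: A 5, B 7, D 6, E 3, F 7. E eliminated.
Round 3: A 8, B 7, D 6, F 7. D eliminated.
Round 4: A 8, B 7, F 13. B eliminated.
Round 5: A 15, F 13. A has a majority (≥15).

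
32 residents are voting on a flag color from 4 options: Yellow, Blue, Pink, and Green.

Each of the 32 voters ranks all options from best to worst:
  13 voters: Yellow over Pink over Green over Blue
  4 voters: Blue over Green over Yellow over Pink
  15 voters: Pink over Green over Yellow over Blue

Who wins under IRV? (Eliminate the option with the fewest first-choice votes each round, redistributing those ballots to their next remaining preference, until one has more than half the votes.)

Yellow

Round 1: Yellow 13, Blue 4, Pink 15, Green 0. Green eliminated.
Round 2: Yellow 13, Blue 4, Pink 15. Blue eliminated.
Round 3: Yellow 17, Pink 15. Yellow has a majority (≥17).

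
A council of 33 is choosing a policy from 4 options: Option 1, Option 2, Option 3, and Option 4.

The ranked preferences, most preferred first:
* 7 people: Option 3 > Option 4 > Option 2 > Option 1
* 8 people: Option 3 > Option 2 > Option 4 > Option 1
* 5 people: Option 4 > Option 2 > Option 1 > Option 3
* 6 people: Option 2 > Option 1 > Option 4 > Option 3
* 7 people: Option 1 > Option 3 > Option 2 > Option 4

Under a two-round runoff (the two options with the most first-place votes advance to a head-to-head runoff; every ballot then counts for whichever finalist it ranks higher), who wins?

Round 1 first-place votes: Option 1 7, Option 2 6, Option 3 15, Option 4 5. Option 3 and Option 1 advance.
Runoff: Option 3 is ranked above Option 1 on 15 ballots, Option 1 above Option 3 on 18.

Option 1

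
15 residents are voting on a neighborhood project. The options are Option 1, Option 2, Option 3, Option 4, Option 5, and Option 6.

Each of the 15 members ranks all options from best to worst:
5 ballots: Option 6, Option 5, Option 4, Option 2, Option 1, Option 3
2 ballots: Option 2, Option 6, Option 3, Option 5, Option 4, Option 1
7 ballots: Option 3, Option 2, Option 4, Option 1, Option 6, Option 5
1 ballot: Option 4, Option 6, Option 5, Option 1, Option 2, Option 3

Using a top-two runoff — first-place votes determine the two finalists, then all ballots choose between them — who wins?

Round 1 first-place votes: Option 1 0, Option 2 2, Option 3 7, Option 4 1, Option 5 0, Option 6 5. Option 3 and Option 6 advance.
Runoff: Option 3 is ranked above Option 6 on 7 ballots, Option 6 above Option 3 on 8.

Option 6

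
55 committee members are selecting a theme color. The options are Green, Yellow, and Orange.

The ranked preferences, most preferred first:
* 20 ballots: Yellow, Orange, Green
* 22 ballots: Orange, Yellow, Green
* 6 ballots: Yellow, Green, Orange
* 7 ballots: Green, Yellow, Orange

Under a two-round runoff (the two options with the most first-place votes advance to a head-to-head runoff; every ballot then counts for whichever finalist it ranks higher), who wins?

Round 1 first-place votes: Green 7, Yellow 26, Orange 22. Yellow and Orange advance.
Runoff: Yellow is ranked above Orange on 33 ballots, Orange above Yellow on 22.

Yellow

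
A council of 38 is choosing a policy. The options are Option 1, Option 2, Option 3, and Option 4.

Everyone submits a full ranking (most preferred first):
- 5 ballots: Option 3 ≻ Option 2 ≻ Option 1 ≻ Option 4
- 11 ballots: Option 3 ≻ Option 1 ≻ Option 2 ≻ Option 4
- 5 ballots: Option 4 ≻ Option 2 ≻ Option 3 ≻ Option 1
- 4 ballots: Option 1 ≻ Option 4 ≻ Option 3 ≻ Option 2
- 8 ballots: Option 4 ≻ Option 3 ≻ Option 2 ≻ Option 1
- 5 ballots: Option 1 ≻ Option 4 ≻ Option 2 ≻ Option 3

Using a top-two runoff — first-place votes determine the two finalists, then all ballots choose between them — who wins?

Round 1 first-place votes: Option 1 9, Option 2 0, Option 3 16, Option 4 13. Option 3 and Option 4 advance.
Runoff: Option 3 is ranked above Option 4 on 16 ballots, Option 4 above Option 3 on 22.

Option 4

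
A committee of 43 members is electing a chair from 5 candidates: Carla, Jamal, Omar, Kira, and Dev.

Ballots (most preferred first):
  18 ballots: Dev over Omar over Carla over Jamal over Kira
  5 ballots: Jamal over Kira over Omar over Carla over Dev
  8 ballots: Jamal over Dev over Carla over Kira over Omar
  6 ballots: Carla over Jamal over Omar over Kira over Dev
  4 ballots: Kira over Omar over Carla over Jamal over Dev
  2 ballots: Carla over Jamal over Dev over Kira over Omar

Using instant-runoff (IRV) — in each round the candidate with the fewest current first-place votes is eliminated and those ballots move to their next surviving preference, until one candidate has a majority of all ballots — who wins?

Round 1: Carla 8, Jamal 13, Omar 0, Kira 4, Dev 18. Omar eliminated.
Round 2: Carla 8, Jamal 13, Kira 4, Dev 18. Kira eliminated.
Round 3: Carla 12, Jamal 13, Dev 18. Carla eliminated.
Round 4: Jamal 25, Dev 18. Jamal has a majority (≥22).

Jamal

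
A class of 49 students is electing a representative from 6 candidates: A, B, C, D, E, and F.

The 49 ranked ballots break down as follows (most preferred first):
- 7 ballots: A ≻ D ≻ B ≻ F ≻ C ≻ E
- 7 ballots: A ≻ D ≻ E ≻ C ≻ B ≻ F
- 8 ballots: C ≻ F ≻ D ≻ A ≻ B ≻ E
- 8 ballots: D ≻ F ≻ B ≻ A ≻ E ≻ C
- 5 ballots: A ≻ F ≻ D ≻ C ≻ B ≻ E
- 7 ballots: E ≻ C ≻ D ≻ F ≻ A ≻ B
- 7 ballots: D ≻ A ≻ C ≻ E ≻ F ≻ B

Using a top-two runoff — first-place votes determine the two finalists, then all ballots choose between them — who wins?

D

Round 1 first-place votes: A 19, B 0, C 8, D 15, E 7, F 0. A and D advance.
Runoff: A is ranked above D on 19 ballots, D above A on 30.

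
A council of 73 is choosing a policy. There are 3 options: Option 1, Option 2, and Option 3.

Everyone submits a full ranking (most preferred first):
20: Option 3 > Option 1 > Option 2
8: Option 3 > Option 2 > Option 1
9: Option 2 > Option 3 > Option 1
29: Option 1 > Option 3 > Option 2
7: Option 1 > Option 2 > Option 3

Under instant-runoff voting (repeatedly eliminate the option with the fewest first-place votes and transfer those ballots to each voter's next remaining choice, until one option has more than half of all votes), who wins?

Round 1: Option 1 36, Option 2 9, Option 3 28. Option 2 eliminated.
Round 2: Option 1 36, Option 3 37. Option 3 has a majority (≥37).

Option 3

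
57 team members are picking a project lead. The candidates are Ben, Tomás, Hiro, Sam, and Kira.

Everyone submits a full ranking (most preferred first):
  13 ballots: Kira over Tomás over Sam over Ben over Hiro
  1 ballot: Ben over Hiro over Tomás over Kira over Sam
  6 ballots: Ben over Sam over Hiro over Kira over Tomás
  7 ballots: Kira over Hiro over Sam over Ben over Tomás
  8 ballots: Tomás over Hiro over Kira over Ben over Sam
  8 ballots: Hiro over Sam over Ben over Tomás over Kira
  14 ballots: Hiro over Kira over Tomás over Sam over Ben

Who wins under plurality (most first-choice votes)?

First-place votes: Ben 7, Tomás 8, Hiro 22, Sam 0, Kira 20.

Hiro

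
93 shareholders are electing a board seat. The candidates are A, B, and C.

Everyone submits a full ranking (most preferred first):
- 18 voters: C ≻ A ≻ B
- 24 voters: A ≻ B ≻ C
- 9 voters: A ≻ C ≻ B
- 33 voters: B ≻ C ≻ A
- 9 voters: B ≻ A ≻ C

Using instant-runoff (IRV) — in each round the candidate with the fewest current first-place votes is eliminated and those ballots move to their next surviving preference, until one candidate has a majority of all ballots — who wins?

A

Round 1: A 33, B 42, C 18. C eliminated.
Round 2: A 51, B 42. A has a majority (≥47).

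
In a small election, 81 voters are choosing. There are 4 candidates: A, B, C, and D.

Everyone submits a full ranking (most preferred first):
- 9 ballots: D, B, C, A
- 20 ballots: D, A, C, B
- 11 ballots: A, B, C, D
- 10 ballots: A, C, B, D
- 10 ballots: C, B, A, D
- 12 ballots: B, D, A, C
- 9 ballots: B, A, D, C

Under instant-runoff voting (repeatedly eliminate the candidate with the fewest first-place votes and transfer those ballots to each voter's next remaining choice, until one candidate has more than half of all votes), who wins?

B

Round 1: A 21, B 21, C 10, D 29. C eliminated.
Round 2: A 21, B 31, D 29. A eliminated.
Round 3: B 52, D 29. B has a majority (≥41).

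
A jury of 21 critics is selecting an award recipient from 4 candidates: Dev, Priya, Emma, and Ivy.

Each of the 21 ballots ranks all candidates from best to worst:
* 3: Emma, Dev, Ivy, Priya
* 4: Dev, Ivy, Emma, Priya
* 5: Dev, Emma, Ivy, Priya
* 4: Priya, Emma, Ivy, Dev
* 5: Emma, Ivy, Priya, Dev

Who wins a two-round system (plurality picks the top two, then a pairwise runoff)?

Round 1 first-place votes: Dev 9, Priya 4, Emma 8, Ivy 0. Dev and Emma advance.
Runoff: Dev is ranked above Emma on 9 ballots, Emma above Dev on 12.

Emma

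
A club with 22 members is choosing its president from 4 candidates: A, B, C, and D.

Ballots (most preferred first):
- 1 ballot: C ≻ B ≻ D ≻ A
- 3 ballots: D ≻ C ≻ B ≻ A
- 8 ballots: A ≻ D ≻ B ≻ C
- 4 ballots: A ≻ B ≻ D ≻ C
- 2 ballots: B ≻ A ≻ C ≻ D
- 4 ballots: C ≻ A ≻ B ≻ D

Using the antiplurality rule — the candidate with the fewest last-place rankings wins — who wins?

B

Last-place votes: A 4, B 0, C 12, D 6.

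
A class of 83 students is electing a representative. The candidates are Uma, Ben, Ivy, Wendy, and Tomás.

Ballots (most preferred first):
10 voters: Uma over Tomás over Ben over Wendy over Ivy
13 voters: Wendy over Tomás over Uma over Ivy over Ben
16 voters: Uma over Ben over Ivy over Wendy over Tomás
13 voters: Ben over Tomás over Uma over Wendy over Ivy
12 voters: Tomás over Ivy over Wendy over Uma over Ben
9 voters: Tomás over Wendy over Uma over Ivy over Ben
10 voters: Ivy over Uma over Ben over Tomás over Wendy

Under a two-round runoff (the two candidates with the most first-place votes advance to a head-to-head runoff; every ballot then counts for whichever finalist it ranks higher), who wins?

Round 1 first-place votes: Uma 26, Ben 13, Ivy 10, Wendy 13, Tomás 21. Uma and Tomás advance.
Runoff: Uma is ranked above Tomás on 36 ballots, Tomás above Uma on 47.

Tomás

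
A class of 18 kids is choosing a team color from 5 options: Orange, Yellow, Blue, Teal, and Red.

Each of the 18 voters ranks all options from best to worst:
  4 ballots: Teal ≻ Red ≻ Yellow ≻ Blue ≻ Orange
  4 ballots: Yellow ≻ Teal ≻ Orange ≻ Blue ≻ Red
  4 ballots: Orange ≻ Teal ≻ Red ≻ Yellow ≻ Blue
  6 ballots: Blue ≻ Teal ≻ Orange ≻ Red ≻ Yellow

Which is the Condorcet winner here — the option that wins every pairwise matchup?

Teal vs Orange: 14–4
Teal vs Yellow: 14–4
Teal vs Blue: 12–6
Teal vs Red: 18–0
Teal beats every other option.

Teal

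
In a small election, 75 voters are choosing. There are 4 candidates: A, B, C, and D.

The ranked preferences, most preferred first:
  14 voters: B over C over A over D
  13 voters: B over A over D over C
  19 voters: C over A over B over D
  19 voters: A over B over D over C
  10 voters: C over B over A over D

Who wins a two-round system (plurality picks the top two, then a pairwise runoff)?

B

Round 1 first-place votes: A 19, B 27, C 29, D 0. C and B advance.
Runoff: C is ranked above B on 29 ballots, B above C on 46.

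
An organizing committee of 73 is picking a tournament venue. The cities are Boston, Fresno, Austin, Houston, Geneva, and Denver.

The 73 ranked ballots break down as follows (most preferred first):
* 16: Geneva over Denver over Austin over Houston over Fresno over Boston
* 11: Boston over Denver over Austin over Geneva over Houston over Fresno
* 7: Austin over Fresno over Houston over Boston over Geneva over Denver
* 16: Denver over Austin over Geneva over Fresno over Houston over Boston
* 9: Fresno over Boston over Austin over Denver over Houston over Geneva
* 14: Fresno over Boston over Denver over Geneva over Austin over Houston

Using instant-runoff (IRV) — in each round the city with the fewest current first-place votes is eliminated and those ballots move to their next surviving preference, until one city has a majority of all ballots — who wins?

Round 1: Boston 11, Fresno 23, Austin 7, Houston 0, Geneva 16, Denver 16. Houston eliminated.
Round 2: Boston 11, Fresno 23, Austin 7, Geneva 16, Denver 16. Austin eliminated.
Round 3: Boston 11, Fresno 30, Geneva 16, Denver 16. Boston eliminated.
Round 4: Fresno 30, Geneva 16, Denver 27. Geneva eliminated.
Round 5: Fresno 30, Denver 43. Denver has a majority (≥37).

Denver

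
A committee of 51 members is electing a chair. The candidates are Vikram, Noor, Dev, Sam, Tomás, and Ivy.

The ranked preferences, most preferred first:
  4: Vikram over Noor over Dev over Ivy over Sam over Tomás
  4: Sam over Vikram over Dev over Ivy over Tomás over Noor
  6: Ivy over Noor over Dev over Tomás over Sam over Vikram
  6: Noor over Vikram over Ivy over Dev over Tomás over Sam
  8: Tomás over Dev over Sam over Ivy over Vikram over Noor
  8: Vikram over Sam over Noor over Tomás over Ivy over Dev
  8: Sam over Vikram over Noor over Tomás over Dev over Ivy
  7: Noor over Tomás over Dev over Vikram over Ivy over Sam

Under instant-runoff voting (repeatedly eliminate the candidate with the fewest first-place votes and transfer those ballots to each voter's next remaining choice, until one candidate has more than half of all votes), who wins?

Sam

Round 1: Vikram 12, Noor 13, Dev 0, Sam 12, Tomás 8, Ivy 6. Dev eliminated.
Round 2: Vikram 12, Noor 13, Sam 12, Tomás 8, Ivy 6. Ivy eliminated.
Round 3: Vikram 12, Noor 19, Sam 12, Tomás 8. Tomás eliminated.
Round 4: Vikram 12, Noor 19, Sam 20. Vikram eliminated.
Round 5: Noor 23, Sam 28. Sam has a majority (≥26).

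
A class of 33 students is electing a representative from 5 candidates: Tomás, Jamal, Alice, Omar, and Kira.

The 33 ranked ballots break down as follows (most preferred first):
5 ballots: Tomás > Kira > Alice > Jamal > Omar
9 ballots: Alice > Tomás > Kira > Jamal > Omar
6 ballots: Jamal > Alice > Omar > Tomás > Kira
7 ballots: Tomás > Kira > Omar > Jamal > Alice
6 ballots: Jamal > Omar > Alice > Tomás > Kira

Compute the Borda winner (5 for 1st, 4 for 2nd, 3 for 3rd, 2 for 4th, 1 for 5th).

Tomás: 5×5 + 9×4 + 6×2 + 7×5 + 6×2 = 120
Jamal: 5×2 + 9×2 + 6×5 + 7×2 + 6×5 = 102
Alice: 5×3 + 9×5 + 6×4 + 7×1 + 6×3 = 109
Omar: 5×1 + 9×1 + 6×3 + 7×3 + 6×4 = 77
Kira: 5×4 + 9×3 + 6×1 + 7×4 + 6×1 = 87

Tomás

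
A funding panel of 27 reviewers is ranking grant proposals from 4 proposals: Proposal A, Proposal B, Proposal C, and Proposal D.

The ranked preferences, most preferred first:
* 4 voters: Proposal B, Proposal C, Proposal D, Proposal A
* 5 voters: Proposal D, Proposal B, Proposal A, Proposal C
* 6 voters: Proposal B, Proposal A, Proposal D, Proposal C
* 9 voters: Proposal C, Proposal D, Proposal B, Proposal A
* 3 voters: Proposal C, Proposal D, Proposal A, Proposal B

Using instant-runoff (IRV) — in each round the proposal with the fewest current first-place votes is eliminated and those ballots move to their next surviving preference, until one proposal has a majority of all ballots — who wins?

Proposal B

Round 1: Proposal A 0, Proposal B 10, Proposal C 12, Proposal D 5. Proposal A eliminated.
Round 2: Proposal B 10, Proposal C 12, Proposal D 5. Proposal D eliminated.
Round 3: Proposal B 15, Proposal C 12. Proposal B has a majority (≥14).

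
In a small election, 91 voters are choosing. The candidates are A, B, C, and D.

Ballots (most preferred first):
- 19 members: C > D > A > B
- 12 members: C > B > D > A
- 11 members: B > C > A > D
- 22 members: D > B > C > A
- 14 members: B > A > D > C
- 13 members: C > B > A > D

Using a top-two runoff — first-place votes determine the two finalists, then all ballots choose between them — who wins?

B

Round 1 first-place votes: A 0, B 25, C 44, D 22. C and B advance.
Runoff: C is ranked above B on 44 ballots, B above C on 47.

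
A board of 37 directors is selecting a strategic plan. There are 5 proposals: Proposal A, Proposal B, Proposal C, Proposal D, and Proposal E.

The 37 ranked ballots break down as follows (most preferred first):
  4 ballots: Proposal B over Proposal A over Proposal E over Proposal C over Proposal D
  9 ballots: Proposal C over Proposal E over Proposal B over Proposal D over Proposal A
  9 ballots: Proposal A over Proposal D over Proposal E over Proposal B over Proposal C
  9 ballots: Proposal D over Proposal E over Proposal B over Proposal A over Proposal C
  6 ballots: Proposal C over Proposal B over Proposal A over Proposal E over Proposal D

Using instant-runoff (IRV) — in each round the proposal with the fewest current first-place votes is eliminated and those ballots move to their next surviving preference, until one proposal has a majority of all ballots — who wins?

Proposal A

Round 1: Proposal A 9, Proposal B 4, Proposal C 15, Proposal D 9, Proposal E 0. Proposal E eliminated.
Round 2: Proposal A 9, Proposal B 4, Proposal C 15, Proposal D 9. Proposal B eliminated.
Round 3: Proposal A 13, Proposal C 15, Proposal D 9. Proposal D eliminated.
Round 4: Proposal A 22, Proposal C 15. Proposal A has a majority (≥19).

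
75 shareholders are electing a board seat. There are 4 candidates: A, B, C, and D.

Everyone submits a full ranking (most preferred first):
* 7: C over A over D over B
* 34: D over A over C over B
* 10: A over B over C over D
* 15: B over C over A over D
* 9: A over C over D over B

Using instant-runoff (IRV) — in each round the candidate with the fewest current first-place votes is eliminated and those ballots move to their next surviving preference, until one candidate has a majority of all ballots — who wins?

Round 1: A 19, B 15, C 7, D 34. C eliminated.
Round 2: A 26, B 15, D 34. B eliminated.
Round 3: A 41, D 34. A has a majority (≥38).

A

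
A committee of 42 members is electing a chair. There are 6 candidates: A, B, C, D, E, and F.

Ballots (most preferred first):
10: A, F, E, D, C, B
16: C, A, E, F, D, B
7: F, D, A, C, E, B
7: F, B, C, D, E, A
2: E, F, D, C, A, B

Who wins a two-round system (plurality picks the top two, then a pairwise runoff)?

F

Round 1 first-place votes: A 10, B 0, C 16, D 0, E 2, F 14. C and F advance.
Runoff: C is ranked above F on 16 ballots, F above C on 26.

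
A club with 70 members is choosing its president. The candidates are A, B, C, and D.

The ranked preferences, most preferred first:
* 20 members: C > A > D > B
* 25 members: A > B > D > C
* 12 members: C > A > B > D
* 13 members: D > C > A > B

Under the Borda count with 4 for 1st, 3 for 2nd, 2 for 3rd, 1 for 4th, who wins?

A: 20×3 + 25×4 + 12×3 + 13×2 = 222
B: 20×1 + 25×3 + 12×2 + 13×1 = 132
C: 20×4 + 25×1 + 12×4 + 13×3 = 192
D: 20×2 + 25×2 + 12×1 + 13×4 = 154

A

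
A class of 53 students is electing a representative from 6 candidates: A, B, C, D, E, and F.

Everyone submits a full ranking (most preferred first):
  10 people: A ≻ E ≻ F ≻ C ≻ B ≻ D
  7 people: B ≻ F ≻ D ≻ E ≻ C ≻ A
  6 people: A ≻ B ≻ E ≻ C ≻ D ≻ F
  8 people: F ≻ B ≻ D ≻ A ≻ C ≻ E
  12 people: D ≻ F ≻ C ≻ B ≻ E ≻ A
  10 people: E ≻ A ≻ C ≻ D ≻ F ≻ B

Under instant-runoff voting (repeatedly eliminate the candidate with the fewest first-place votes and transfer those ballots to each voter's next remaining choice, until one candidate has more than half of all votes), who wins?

Round 1: A 16, B 7, C 0, D 12, E 10, F 8. C eliminated.
Round 2: A 16, B 7, D 12, E 10, F 8. B eliminated.
Round 3: A 16, D 12, E 10, F 15. E eliminated.
Round 4: A 26, D 12, F 15. D eliminated.
Round 5: A 26, F 27. F has a majority (≥27).

F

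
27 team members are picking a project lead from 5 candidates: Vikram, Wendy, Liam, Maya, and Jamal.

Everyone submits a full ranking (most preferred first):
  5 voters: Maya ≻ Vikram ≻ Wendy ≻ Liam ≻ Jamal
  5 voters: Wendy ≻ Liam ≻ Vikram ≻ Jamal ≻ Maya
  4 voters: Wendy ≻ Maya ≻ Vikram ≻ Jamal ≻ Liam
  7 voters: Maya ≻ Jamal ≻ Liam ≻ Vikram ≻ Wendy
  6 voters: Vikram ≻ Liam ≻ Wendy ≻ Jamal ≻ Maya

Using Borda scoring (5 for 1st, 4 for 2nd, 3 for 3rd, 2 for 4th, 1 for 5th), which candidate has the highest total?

Vikram

Vikram: 5×4 + 5×3 + 4×3 + 7×2 + 6×5 = 91
Wendy: 5×3 + 5×5 + 4×5 + 7×1 + 6×3 = 85
Liam: 5×2 + 5×4 + 4×1 + 7×3 + 6×4 = 79
Maya: 5×5 + 5×1 + 4×4 + 7×5 + 6×1 = 87
Jamal: 5×1 + 5×2 + 4×2 + 7×4 + 6×2 = 63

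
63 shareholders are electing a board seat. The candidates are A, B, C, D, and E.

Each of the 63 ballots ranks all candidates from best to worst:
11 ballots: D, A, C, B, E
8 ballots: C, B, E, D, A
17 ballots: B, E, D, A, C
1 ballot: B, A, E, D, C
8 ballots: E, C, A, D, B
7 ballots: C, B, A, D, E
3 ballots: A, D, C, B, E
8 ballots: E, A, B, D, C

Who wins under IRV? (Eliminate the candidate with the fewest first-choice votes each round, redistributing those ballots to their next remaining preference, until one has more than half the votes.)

Round 1: A 3, B 18, C 15, D 11, E 16. A eliminated.
Round 2: B 18, C 15, D 14, E 16. D eliminated.
Round 3: B 18, C 29, E 16. E eliminated.
Round 4: B 26, C 37. C has a majority (≥32).

C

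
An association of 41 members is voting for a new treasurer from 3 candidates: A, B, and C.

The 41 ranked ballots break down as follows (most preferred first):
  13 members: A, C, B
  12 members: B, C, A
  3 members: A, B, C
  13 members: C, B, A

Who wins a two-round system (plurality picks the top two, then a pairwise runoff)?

C

Round 1 first-place votes: A 16, B 12, C 13. A and C advance.
Runoff: A is ranked above C on 16 ballots, C above A on 25.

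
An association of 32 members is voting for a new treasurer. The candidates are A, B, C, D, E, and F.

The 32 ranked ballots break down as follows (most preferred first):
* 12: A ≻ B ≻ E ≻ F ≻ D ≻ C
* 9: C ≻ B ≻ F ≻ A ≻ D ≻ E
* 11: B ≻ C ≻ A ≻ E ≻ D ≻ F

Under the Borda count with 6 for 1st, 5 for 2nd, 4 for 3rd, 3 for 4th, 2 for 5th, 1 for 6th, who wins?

A: 12×6 + 9×3 + 11×4 = 143
B: 12×5 + 9×5 + 11×6 = 171
C: 12×1 + 9×6 + 11×5 = 121
D: 12×2 + 9×2 + 11×2 = 64
E: 12×4 + 9×1 + 11×3 = 90
F: 12×3 + 9×4 + 11×1 = 83

B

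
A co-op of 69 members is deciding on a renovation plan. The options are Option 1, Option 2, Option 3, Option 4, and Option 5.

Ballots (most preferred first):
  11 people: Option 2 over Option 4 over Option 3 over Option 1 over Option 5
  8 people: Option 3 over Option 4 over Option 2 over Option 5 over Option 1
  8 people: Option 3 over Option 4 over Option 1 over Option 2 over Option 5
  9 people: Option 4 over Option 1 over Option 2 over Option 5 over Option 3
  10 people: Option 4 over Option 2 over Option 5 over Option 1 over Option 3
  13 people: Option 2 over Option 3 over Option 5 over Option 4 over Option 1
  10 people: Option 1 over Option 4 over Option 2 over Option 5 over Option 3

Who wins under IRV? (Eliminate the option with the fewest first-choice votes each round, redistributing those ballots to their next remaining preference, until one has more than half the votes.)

Round 1: Option 1 10, Option 2 24, Option 3 16, Option 4 19, Option 5 0. Option 5 eliminated.
Round 2: Option 1 10, Option 2 24, Option 3 16, Option 4 19. Option 1 eliminated.
Round 3: Option 2 24, Option 3 16, Option 4 29. Option 3 eliminated.
Round 4: Option 2 24, Option 4 45. Option 4 has a majority (≥35).

Option 4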